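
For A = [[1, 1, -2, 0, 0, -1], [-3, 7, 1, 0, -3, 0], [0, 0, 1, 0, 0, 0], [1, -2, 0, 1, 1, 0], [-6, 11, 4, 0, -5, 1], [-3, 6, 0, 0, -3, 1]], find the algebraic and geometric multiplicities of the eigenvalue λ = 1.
algebraic multiplicity 6, geometric multiplicity 3

The characteristic polynomial is (x - 1)^6, so the factor x - 1 appears with exponent 6: the algebraic multiplicity is 6.

rank(A - I) = 3, so the eigenspace has dimension 6 - 3 = 3: the geometric multiplicity is 3.

Since 3 < 6, A is not diagonalizable.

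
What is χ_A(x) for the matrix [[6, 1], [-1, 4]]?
χ_A(x) = (x - 5)^2

xI - A = [[x - 6, -1], [1, x - 4]].

Expanding det(xI - A) along the first row:
det(xI - A) = + (x - 6)·det([[x - 4]]) - (-1)·det([[1]]).

Evaluating gives χ_A(x) = x^2 - 10x + 25 = (x - 5)^2.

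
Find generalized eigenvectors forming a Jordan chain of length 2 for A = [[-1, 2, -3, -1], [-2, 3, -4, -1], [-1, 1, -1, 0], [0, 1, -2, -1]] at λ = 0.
We seek v_1 ∈ ker(A^2) \ ker(A), then set v_{i+1} = A v_i.

One such chain is v_1 = [[0, 1, 0, 1]]^T, v_2 = [[1, 2, 1, 0]]^T. Check: A v_2 = [[0, 0, 0, 0]]^T = 0.

v_1 = [[0, 1, 0, 1]]^T, v_2 = [[1, 2, 1, 0]]^T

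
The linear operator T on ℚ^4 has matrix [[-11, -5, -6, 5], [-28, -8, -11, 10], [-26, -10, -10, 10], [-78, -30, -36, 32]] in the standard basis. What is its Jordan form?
The characteristic polynomial is det(xI - A) = (x - 2)^3(x + 3), so the eigenvalues are -3 (algebraic multiplicity 1), 2 (algebraic multiplicity 3).

For λ = -3: algebraic multiplicity 1 gives one 1×1 block.

For λ = 2: rank(A - 2I) = 2, rank((A - 2I)^2) = 1. The eigenspace has dimension 4 - 2 = 2, so there are 2 Jordan blocks; the rank sequence gives block sizes [2, 1].

Assembling the blocks gives the Jordan form J above.

J = [[-3, 0, 0, 0], [0, 2, 1, 0], [0, 0, 2, 0], [0, 0, 0, 2]]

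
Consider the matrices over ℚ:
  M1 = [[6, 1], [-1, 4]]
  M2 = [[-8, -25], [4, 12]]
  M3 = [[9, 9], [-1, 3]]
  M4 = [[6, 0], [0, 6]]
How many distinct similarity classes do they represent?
Characteristic polynomials: χ_{M1} = (x - 5)^2, χ_{M2} = (x - 2)^2, χ_{M3} = (x - 6)^2, χ_{M4} = (x - 6)^2.

{M1}: invariant factors (x - 5)^2.

{M2}: invariant factors (x - 2)^2.

{M3}: invariant factors (x - 6)^2.

{M4}: invariant factors x - 6, x - 6.

Matrices are similar if and only if their invariant-factor lists agree; the partition into similarity classes is {M1}, {M2}, {M3}, {M4}.

4 classes: {M1}, {M2}, {M3}, {M4}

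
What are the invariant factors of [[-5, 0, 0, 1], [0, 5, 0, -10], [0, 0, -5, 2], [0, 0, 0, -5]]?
The Jordan structure of A has elementary divisors (x + 5)^2, (x + 5), (x - 5). Arranging the block sizes at each eigenvalue in decreasing order and taking row products gives the invariant factors.

Invariant factors (smallest first, each dividing the next): x + 5, (x - 5)(x + 5)^2.

Check: the last factor (x - 5)(x + 5)^2 is the minimal polynomial, and the product (x - 5)(x + 5)^3 is the characteristic polynomial.

x + 5, (x - 5)(x + 5)^2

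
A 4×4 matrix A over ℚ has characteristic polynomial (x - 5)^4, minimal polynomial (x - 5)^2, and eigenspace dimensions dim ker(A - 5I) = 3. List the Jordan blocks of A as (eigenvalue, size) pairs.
Jordan blocks: (5, 2), (5, 1), (5, 1)

λ = 5: algebraic multiplicity 4 (exponent in χ_A), largest block size 2 (exponent in m_A), 3 blocks (geometric multiplicity). These force block sizes [2, 1, 1].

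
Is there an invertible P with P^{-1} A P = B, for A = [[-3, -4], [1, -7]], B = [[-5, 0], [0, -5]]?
No.

Both have characteristic polynomial (x + 5)^2, but the minimal polynomial of A is (x + 5)^2 while the minimal polynomial of B is x + 5. The minimal polynomial is a similarity invariant, so A and B are not similar.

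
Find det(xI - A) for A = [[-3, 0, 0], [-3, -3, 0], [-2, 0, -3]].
χ_A(x) = (x + 3)^3

xI - A = [[x + 3, 0, 0], [3, x + 3, 0], [2, 0, x + 3]].

Expanding det(xI - A) along the first row:
det(xI - A) = + (x + 3)·det([[x + 3, 0], [0, x + 3]]) - (0)·det([[3, 0], [2, x + 3]]) + (0)·det([[3, x + 3], [2, 0]]).

Evaluating gives χ_A(x) = x^3 + 9x^2 + 27x + 27 = (x + 3)^3.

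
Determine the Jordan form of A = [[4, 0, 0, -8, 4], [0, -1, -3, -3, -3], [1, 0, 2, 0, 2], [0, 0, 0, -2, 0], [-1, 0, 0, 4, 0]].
The characteristic polynomial is det(xI - A) = (x - 2)^3(x + 1)(x + 2), so the eigenvalues are -2 (algebraic multiplicity 1), -1 (algebraic multiplicity 1), 2 (algebraic multiplicity 3).

For λ = -2: algebraic multiplicity 1 gives one 1×1 block.

For λ = -1: algebraic multiplicity 1 gives one 1×1 block.

For λ = 2: rank(A - 2I) = 3, rank((A - 2I)^2) = 2. The eigenspace has dimension 5 - 3 = 2, so there are 2 Jordan blocks; the rank sequence gives block sizes [2, 1].

Assembling the blocks gives the Jordan form J above.

J = [[-2, 0, 0, 0, 0], [0, -1, 0, 0, 0], [0, 0, 2, 1, 0], [0, 0, 0, 2, 0], [0, 0, 0, 0, 2]]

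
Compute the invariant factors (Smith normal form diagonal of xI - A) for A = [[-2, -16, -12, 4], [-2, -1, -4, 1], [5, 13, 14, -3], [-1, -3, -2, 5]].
The Jordan structure of A has elementary divisors (x - 4)^3, (x - 4). Arranging the block sizes at each eigenvalue in decreasing order and taking row products gives the invariant factors.

Invariant factors (smallest first, each dividing the next): x - 4, (x - 4)^3.

Check: the last factor (x - 4)^3 is the minimal polynomial, and the product (x - 4)^4 is the characteristic polynomial.

x - 4, (x - 4)^3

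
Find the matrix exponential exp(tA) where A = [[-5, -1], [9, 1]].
A has Jordan form J = [[-2, 1], [0, -2]] with A = PJP^{-1}, so e^{tA} = P e^{tJ} P^{-1}.

For a Jordan block J_k(λ), e^{tJ_k(λ)} = e^{λt} · (I + tN + t^2 N^2/2! + ... + t^{k-1} N^{k-1}/(k-1)!) where N is the nilpotent superdiagonal part.

Assembling the blocks and conjugating back gives the entries of e^{tA} as shown above.

e^{tA} = [[(1 - 3*t)*e^{-2*t}, -t*e^{-2*t}], [9*t*e^{-2*t}, (3*t + 1)*e^{-2*t}]]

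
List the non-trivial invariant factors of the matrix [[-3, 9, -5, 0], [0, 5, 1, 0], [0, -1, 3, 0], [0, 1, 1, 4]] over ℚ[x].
The Jordan structure of A has elementary divisors (x + 3), (x - 4)^2, (x - 4). Arranging the block sizes at each eigenvalue in decreasing order and taking row products gives the invariant factors.

Invariant factors (smallest first, each dividing the next): x - 4, (x - 4)^2(x + 3).

Check: the last factor (x - 4)^2(x + 3) is the minimal polynomial, and the product (x - 4)^3(x + 3) is the characteristic polynomial.

x - 4, (x - 4)^2(x + 3)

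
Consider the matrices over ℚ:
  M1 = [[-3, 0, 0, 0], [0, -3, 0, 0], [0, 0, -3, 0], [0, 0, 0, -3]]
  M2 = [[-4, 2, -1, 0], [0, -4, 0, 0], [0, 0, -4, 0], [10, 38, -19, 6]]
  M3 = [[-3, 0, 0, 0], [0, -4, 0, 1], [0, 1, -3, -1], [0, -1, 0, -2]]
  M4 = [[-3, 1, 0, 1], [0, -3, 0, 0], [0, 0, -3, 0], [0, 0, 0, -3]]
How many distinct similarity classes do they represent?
3 classes: {M1}, {M2}, {M3, M4}

Characteristic polynomials: χ_{M1} = (x + 3)^4, χ_{M2} = (x - 6)(x + 4)^3, χ_{M3} = (x + 3)^4, χ_{M4} = (x + 3)^4.

{M1}: invariant factors x + 3, x + 3, x + 3, x + 3.

{M2}: invariant factors x + 4, (x - 6)(x + 4)^2.

{M3, M4}: invariant factors x + 3, x + 3, (x + 3)^2.

Matrices are similar if and only if their invariant-factor lists agree; the partition into similarity classes is {M1}, {M2}, {M3, M4}.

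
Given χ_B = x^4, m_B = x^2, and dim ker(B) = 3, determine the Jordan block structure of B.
Jordan blocks: (0, 2), (0, 1), (0, 1)

λ = 0: algebraic multiplicity 4 (exponent in χ_B), largest block size 2 (exponent in m_B), 3 blocks (geometric multiplicity). These force block sizes [2, 1, 1].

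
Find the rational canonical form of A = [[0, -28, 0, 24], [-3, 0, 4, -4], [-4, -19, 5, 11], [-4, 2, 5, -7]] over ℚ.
R = [[0, 0, 0, 0], [1, 0, 0, 0], [0, 1, 0, -6], [0, 0, 1, -2]]

The invariant factors of A (the non-unit diagonal entries of the Smith normal form of xI - A over ℚ[x]) are x^2(x^2 + 2x + 6), each dividing the next. The characteristic polynomial is their product, x^2(x^2 + 2x + 6).

The rational canonical form is the block-diagonal matrix of companion matrices C(f_i):
R = [[0, 0, 0, 0], [1, 0, 0, 0], [0, 1, 0, -6], [0, 0, 1, -2]].

Note the characteristic polynomial does not split into linear factors over ℚ, so A has no Jordan form over ℚ; the rational canonical form exists over any field.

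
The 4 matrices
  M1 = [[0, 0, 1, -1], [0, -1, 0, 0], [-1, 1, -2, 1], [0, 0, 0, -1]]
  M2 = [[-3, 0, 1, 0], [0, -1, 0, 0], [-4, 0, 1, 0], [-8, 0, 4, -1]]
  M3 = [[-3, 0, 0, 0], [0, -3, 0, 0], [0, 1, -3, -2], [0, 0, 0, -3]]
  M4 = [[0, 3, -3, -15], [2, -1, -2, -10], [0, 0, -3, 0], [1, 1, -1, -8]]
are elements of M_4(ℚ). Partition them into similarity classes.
Characteristic polynomials: χ_{M1} = (x + 1)^4, χ_{M2} = (x + 1)^4, χ_{M3} = (x + 3)^4, χ_{M4} = (x + 3)^4.

{M1}: invariant factors x + 1, (x + 1)^3.

{M2}: invariant factors x + 1, x + 1, (x + 1)^2.

{M3, M4}: invariant factors x + 3, x + 3, (x + 3)^2.

Matrices are similar if and only if their invariant-factor lists agree; the partition into similarity classes is {M1}, {M2}, {M3, M4}.

3 classes: {M1}, {M2}, {M3, M4}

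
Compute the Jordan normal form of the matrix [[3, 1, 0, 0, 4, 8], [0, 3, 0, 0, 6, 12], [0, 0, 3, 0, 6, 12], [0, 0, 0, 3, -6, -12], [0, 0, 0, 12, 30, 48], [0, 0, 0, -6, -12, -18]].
J = [[3, 1, 0, 0, 0, 0], [0, 3, 0, 0, 0, 0], [0, 0, 3, 0, 0, 0], [0, 0, 0, 3, 0, 0], [0, 0, 0, 0, 6, 0], [0, 0, 0, 0, 0, 6]]

The characteristic polynomial is det(xI - A) = (x - 6)^2(x - 3)^4, so the eigenvalues are 3 (algebraic multiplicity 4), 6 (algebraic multiplicity 2).

For λ = 3: rank(A - 3I) = 3, rank((A - 3I)^2) = 2. The eigenspace has dimension 6 - 3 = 3, so there are 3 Jordan blocks; the rank sequence gives block sizes [2, 1, 1].

For λ = 6: rank(A - 6I) = 4. The eigenspace has dimension 6 - 4 = 2, so there are 2 Jordan blocks; the rank sequence gives block sizes [1, 1].

Assembling the blocks gives the Jordan form J above.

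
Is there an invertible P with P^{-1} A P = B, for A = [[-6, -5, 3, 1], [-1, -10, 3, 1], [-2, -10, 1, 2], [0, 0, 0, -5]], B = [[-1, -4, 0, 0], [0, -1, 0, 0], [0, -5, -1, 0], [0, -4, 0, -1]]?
trace(A) = -20 but trace(B) = -4. The trace is a similarity invariant, so A and B are not similar.

No.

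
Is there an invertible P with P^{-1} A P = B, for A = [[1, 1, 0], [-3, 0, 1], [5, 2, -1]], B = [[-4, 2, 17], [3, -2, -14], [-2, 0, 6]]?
Two matrices over a field are similar if and only if they have the same invariant factors.

Both A and B have characteristic polynomial x^3 and minimal polynomial x^3. Computing further, both have invariant factors x^3. Hence A and B are similar.

Yes.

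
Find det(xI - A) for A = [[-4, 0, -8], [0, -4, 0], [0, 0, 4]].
χ_A(x) = (x - 4)(x + 4)^2

xI - A = [[x + 4, 0, 8], [0, x + 4, 0], [0, 0, x - 4]].

Expanding det(xI - A) along the first row:
det(xI - A) = + (x + 4)·det([[x + 4, 0], [0, x - 4]]) - (0)·det([[0, 0], [0, x - 4]]) + (8)·det([[0, x + 4], [0, 0]]).

Evaluating gives χ_A(x) = x^3 + 4x^2 - 16x - 64 = (x - 4)(x + 4)^2.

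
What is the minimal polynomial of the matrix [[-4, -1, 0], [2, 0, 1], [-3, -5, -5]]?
The characteristic polynomial factors as (x + 3)^3. The minimal polynomial is ∏(x - λ)^{k_λ} where k_λ is the size of the largest Jordan block at λ.

For λ = -3: rank(A + 3I) = 2, and the largest Jordan block has size 3 (the smallest k with rank((A + 3I)^k) = rank((A + 3I)^(k+1))).

So m_A(x) = (x + 3)^3.

m_A(x) = (x + 3)^3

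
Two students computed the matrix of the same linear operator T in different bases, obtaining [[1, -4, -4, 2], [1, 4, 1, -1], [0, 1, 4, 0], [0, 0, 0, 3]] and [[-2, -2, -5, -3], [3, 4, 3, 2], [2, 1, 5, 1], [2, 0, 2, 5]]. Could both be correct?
Yes.

Two matrices over a field are similar if and only if they have the same invariant factors.

Both A and B have characteristic polynomial (x - 3)^4 and minimal polynomial (x - 3)^3. Computing further, both have invariant factors x - 3, (x - 3)^3. Hence A and B are similar.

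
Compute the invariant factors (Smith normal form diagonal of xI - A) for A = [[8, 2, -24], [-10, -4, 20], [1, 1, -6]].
(x - 6)(x + 4)^2

The Jordan structure of A has elementary divisors (x + 4)^2, (x - 6). Arranging the block sizes at each eigenvalue in decreasing order and taking row products gives the invariant factors.

Invariant factors (smallest first, each dividing the next): (x - 6)(x + 4)^2.

Check: the last factor (x - 6)(x + 4)^2 is the minimal polynomial, and the product (x - 6)(x + 4)^2 is the characteristic polynomial.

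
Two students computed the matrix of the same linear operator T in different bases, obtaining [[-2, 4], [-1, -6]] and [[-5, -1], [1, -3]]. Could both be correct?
Yes.

Two matrices over a field are similar if and only if they have the same invariant factors.

Both A and B have characteristic polynomial (x + 4)^2 and minimal polynomial (x + 4)^2. Computing further, both have invariant factors (x + 4)^2. Hence A and B are similar.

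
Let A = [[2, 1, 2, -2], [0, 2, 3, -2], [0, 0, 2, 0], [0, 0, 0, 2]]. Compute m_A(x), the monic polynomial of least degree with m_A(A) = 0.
The characteristic polynomial factors as (x - 2)^4. The minimal polynomial is ∏(x - λ)^{k_λ} where k_λ is the size of the largest Jordan block at λ.

For λ = 2: rank(A - 2I) = 2, and the largest Jordan block has size 3 (the smallest k with rank((A - 2I)^k) = rank((A - 2I)^(k+1))).

So m_A(x) = (x - 2)^3.

m_A(x) = (x - 2)^3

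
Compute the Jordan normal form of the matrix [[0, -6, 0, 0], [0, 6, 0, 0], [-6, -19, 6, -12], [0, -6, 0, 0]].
The characteristic polynomial is det(xI - A) = x^2(x - 6)^2, so the eigenvalues are 0 (algebraic multiplicity 2), 6 (algebraic multiplicity 2).

For λ = 0: rank(A) = 2. The eigenspace has dimension 4 - 2 = 2, so there are 2 Jordan blocks; the rank sequence gives block sizes [1, 1].

For λ = 6: rank(A - 6I) = 3, rank((A - 6I)^2) = 2. The eigenspace has dimension 4 - 3 = 1, so there is 1 Jordan block; the rank sequence gives block sizes [2].

Assembling the blocks gives the Jordan form J above.

J = [[0, 0, 0, 0], [0, 0, 0, 0], [0, 0, 6, 1], [0, 0, 0, 6]]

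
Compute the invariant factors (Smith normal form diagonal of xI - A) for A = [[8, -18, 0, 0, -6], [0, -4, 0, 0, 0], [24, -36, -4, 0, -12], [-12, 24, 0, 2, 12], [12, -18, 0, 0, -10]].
The Jordan structure of A has elementary divisors (x + 4), (x + 4), (x + 4), (x - 2), (x - 2). Arranging the block sizes at each eigenvalue in decreasing order and taking row products gives the invariant factors.

Invariant factors (smallest first, each dividing the next): x + 4, (x - 2)(x + 4), (x - 2)(x + 4).

Check: the last factor (x - 2)(x + 4) is the minimal polynomial, and the product (x - 2)^2(x + 4)^3 is the characteristic polynomial.

x + 4, (x - 2)(x + 4), (x - 2)(x + 4)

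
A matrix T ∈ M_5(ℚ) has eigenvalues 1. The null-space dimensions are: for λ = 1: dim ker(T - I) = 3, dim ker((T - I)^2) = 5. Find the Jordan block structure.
λ = 1: successive nullity increments [3, 2] count blocks of size ≥ k; block sizes are [2, 2, 1].

Jordan blocks: (1, 2), (1, 2), (1, 1)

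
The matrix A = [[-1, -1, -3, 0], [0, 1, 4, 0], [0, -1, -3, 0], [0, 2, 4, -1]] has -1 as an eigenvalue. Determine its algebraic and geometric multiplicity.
algebraic multiplicity 4, geometric multiplicity 2

The characteristic polynomial is (x + 1)^4, so the factor x + 1 appears with exponent 4: the algebraic multiplicity is 4.

rank(A + I) = 2, so the eigenspace has dimension 4 - 2 = 2: the geometric multiplicity is 2.

Since 2 < 4, A is not diagonalizable.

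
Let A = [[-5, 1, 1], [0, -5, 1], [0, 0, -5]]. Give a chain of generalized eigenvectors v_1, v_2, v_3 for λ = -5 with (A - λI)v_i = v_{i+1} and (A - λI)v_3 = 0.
v_1 = [[2, -2, 1]]^T, v_2 = [[-1, 1, 0]]^T, v_3 = [[1, 0, 0]]^T

We seek v_1 ∈ ker((A + 5I)^3) \ ker((A + 5I)^2), then set v_{i+1} = (A + 5I) v_i.

One such chain is v_1 = [[2, -2, 1]]^T, v_2 = [[-1, 1, 0]]^T, v_3 = [[1, 0, 0]]^T. Check: (A + 5I) v_3 = [[0, 0, 0]]^T = 0.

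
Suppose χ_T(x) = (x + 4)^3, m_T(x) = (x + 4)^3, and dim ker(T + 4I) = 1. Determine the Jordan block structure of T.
Jordan blocks: (-4, 3)

λ = -4: algebraic multiplicity 3 (exponent in χ_T), largest block size 3 (exponent in m_T), 1 block (geometric multiplicity). This forces block sizes [3].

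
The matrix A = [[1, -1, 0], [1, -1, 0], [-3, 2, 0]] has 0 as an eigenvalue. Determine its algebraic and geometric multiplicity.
algebraic multiplicity 3, geometric multiplicity 1

The characteristic polynomial is x^3, so the factor x appears with exponent 3: the algebraic multiplicity is 3.

rank(A) = 2, so the eigenspace has dimension 3 - 2 = 1: the geometric multiplicity is 1.

Since 1 < 3, A is not diagonalizable.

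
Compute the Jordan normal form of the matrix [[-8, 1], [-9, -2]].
J = [[-5, 1], [0, -5]]

The characteristic polynomial is det(xI - A) = (x + 5)^2, so the eigenvalues are -5 (algebraic multiplicity 2).

For λ = -5: rank(A + 5I) = 1, rank((A + 5I)^2) = 0. The eigenspace has dimension 2 - 1 = 1, so there is 1 Jordan block; the rank sequence gives block sizes [2].

Assembling the blocks gives the Jordan form J above.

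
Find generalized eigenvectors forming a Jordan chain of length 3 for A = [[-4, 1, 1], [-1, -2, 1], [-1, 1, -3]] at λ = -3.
We seek v_1 ∈ ker((A + 3I)^3) \ ker((A + 3I)^2), then set v_{i+1} = (A + 3I) v_i.

One such chain is v_1 = [[1, 2, -1]]^T, v_2 = [[0, 0, 1]]^T, v_3 = [[1, 1, 0]]^T. Check: (A + 3I) v_3 = [[0, 0, 0]]^T = 0.

v_1 = [[1, 2, -1]]^T, v_2 = [[0, 0, 1]]^T, v_3 = [[1, 1, 0]]^T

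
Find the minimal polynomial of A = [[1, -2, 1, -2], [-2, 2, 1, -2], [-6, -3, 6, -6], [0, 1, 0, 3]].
m_A(x) = (x - 3)^3

The characteristic polynomial factors as (x - 3)^4. The minimal polynomial is ∏(x - λ)^{k_λ} where k_λ is the size of the largest Jordan block at λ.

For λ = 3: rank(A - 3I) = 2, and the largest Jordan block has size 3 (the smallest k with rank((A - 3I)^k) = rank((A - 3I)^(k+1))).

So m_A(x) = (x - 3)^3.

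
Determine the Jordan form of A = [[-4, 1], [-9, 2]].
J = [[-1, 1], [0, -1]]

The characteristic polynomial is det(xI - A) = (x + 1)^2, so the eigenvalues are -1 (algebraic multiplicity 2).

For λ = -1: rank(A + I) = 1, rank((A + I)^2) = 0. The eigenspace has dimension 2 - 1 = 1, so there is 1 Jordan block; the rank sequence gives block sizes [2].

Assembling the blocks gives the Jordan form J above.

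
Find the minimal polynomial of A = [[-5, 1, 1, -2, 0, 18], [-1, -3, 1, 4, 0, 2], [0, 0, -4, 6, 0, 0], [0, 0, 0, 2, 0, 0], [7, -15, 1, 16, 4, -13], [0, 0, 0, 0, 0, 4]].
The characteristic polynomial factors as (x - 4)^2(x - 2)(x + 4)^3. The minimal polynomial is ∏(x - λ)^{k_λ} where k_λ is the size of the largest Jordan block at λ.

For λ = -4: rank(A + 4I) = 4, and the largest Jordan block has size 2 (the smallest k with rank((A + 4I)^k) = rank((A + 4I)^(k+1))).
For λ = 2: rank(A - 2I) = 5, and the largest Jordan block has size 1 (the smallest k with rank((A - 2I)^k) = rank((A - 2I)^(k+1))).
For λ = 4: rank(A - 4I) = 5, and the largest Jordan block has size 2 (the smallest k with rank((A - 4I)^k) = rank((A - 4I)^(k+1))).

So m_A(x) = (x - 4)^2(x - 2)(x + 4)^2.

m_A(x) = (x - 4)^2(x - 2)(x + 4)^2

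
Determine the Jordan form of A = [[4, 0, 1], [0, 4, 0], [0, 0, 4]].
J = [[4, 1, 0], [0, 4, 0], [0, 0, 4]]

The characteristic polynomial is det(xI - A) = (x - 4)^3, so the eigenvalues are 4 (algebraic multiplicity 3).

For λ = 4: rank(A - 4I) = 1, rank((A - 4I)^2) = 0. The eigenspace has dimension 3 - 1 = 2, so there are 2 Jordan blocks; the rank sequence gives block sizes [2, 1].

Assembling the blocks gives the Jordan form J above.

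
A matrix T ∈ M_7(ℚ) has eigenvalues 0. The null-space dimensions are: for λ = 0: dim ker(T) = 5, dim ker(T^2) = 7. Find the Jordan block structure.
λ = 0: successive nullity increments [5, 2] count blocks of size ≥ k; block sizes are [2, 2, 1, 1, 1].

Jordan blocks: (0, 2), (0, 2), (0, 1), (0, 1), (0, 1)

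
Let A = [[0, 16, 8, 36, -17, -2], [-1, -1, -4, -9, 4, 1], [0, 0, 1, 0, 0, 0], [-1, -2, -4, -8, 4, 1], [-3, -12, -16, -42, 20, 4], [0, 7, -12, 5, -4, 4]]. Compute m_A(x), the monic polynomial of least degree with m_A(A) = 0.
m_A(x) = (x - 6)^2(x - 1)^2

The characteristic polynomial factors as (x - 6)^2(x - 1)^4. The minimal polynomial is ∏(x - λ)^{k_λ} where k_λ is the size of the largest Jordan block at λ.

For λ = 1: rank(A - I) = 3, and the largest Jordan block has size 2 (the smallest k with rank((A - I)^k) = rank((A - I)^(k+1))).
For λ = 6: rank(A - 6I) = 5, and the largest Jordan block has size 2 (the smallest k with rank((A - 6I)^k) = rank((A - 6I)^(k+1))).

So m_A(x) = (x - 6)^2(x - 1)^2.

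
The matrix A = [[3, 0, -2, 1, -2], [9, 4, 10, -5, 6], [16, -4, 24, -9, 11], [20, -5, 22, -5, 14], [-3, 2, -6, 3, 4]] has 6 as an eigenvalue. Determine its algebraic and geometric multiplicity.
algebraic multiplicity 5, geometric multiplicity 2

The characteristic polynomial is (x - 6)^5, so the factor x - 6 appears with exponent 5: the algebraic multiplicity is 5.

rank(A - 6I) = 3, so the eigenspace has dimension 5 - 3 = 2: the geometric multiplicity is 2.

Since 2 < 5, A is not diagonalizable.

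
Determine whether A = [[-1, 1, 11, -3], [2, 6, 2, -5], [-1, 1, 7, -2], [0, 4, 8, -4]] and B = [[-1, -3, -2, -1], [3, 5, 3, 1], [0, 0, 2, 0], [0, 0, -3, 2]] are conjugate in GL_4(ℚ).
Yes.

Two matrices over a field are similar if and only if they have the same invariant factors.

Both A and B have characteristic polynomial (x - 2)^4 and minimal polynomial (x - 2)^2. Computing further, both have invariant factors (x - 2)^2, (x - 2)^2. Hence A and B are similar.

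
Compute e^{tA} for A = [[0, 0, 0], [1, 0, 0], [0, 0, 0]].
A has Jordan form J = [[0, 1, 0], [0, 0, 0], [0, 0, 0]] with A = PJP^{-1}, so e^{tA} = P e^{tJ} P^{-1}.

For a Jordan block J_k(λ), e^{tJ_k(λ)} = e^{λt} · (I + tN + t^2 N^2/2! + ... + t^{k-1} N^{k-1}/(k-1)!) where N is the nilpotent superdiagonal part.

Assembling the blocks and conjugating back gives the entries of e^{tA} as shown above.

e^{tA} = [[1, 0, 0], [t, 1, 0], [0, 0, 1]]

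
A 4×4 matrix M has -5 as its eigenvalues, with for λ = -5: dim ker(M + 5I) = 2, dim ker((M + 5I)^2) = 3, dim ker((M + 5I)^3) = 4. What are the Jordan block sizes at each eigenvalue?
λ = -5: successive nullity increments [2, 1, 1] count blocks of size ≥ k; block sizes are [3, 1].

Jordan blocks: (-5, 3), (-5, 1)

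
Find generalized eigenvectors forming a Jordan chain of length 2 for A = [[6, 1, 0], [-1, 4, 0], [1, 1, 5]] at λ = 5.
v_1 = [[0, 1, -2]]^T, v_2 = [[1, -1, 1]]^T

We seek v_1 ∈ ker((A - 5I)^2) \ ker(A - 5I), then set v_{i+1} = (A - 5I) v_i.

One such chain is v_1 = [[0, 1, -2]]^T, v_2 = [[1, -1, 1]]^T. Check: (A - 5I) v_2 = [[0, 0, 0]]^T = 0.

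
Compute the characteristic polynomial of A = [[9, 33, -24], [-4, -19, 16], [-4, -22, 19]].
χ_A(x) = (x - 3)^3

xI - A = [[x - 9, -33, 24], [4, x + 19, -16], [4, 22, x - 19]].

Expanding det(xI - A) along the first row:
det(xI - A) = + (x - 9)·det([[x + 19, -16], [22, x - 19]]) - (-33)·det([[4, -16], [4, x - 19]]) + (24)·det([[4, x + 19], [4, 22]]).

Evaluating gives χ_A(x) = x^3 - 9x^2 + 27x - 27 = (x - 3)^3.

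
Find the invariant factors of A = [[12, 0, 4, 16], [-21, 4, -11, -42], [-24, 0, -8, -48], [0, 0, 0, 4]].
x - 4, x(x - 4)^2

The Jordan structure of A has elementary divisors x, (x - 4)^2, (x - 4). Arranging the block sizes at each eigenvalue in decreasing order and taking row products gives the invariant factors.

Invariant factors (smallest first, each dividing the next): x - 4, x(x - 4)^2.

Check: the last factor x(x - 4)^2 is the minimal polynomial, and the product x(x - 4)^3 is the characteristic polynomial.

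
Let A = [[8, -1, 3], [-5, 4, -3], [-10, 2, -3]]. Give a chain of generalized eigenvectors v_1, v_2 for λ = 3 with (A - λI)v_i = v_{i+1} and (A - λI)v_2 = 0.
We seek v_1 ∈ ker((A - 3I)^2) \ ker(A - 3I), then set v_{i+1} = (A - 3I) v_i.

One such chain is v_1 = [[0, 1, 0]]^T, v_2 = [[-1, 1, 2]]^T. Check: (A - 3I) v_2 = [[0, 0, 0]]^T = 0.

v_1 = [[0, 1, 0]]^T, v_2 = [[-1, 1, 2]]^T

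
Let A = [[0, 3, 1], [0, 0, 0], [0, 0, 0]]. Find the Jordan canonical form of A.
J = [[0, 1, 0], [0, 0, 0], [0, 0, 0]]

The characteristic polynomial is det(xI - A) = x^3, so the eigenvalues are 0 (algebraic multiplicity 3).

For λ = 0: rank(A) = 1, rank(A^2) = 0. The eigenspace has dimension 3 - 1 = 2, so there are 2 Jordan blocks; the rank sequence gives block sizes [2, 1].

Assembling the blocks gives the Jordan form J above.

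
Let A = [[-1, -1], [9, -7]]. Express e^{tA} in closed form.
A has Jordan form J = [[-4, 1], [0, -4]] with A = PJP^{-1}, so e^{tA} = P e^{tJ} P^{-1}.

For a Jordan block J_k(λ), e^{tJ_k(λ)} = e^{λt} · (I + tN + t^2 N^2/2! + ... + t^{k-1} N^{k-1}/(k-1)!) where N is the nilpotent superdiagonal part.

Assembling the blocks and conjugating back gives the entries of e^{tA} as shown above.

e^{tA} = [[(3*t + 1)*e^{-4*t}, -t*e^{-4*t}], [9*t*e^{-4*t}, (1 - 3*t)*e^{-4*t}]]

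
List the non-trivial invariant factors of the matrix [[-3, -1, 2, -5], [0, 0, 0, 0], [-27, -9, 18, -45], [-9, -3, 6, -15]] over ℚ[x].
x, x, x^2

The Jordan structure of A has elementary divisors x^2, x, x. Arranging the block sizes at each eigenvalue in decreasing order and taking row products gives the invariant factors.

Invariant factors (smallest first, each dividing the next): x, x, x^2.

Check: the last factor x^2 is the minimal polynomial, and the product x^4 is the characteristic polynomial.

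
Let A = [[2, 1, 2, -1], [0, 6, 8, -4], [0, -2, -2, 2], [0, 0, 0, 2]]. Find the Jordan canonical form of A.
The characteristic polynomial is det(xI - A) = (x - 2)^4, so the eigenvalues are 2 (algebraic multiplicity 4).

For λ = 2: rank(A - 2I) = 1, rank((A - 2I)^2) = 0. The eigenspace has dimension 4 - 1 = 3, so there are 3 Jordan blocks; the rank sequence gives block sizes [2, 1, 1].

Assembling the blocks gives the Jordan form J above.

J = [[2, 1, 0, 0], [0, 2, 0, 0], [0, 0, 2, 0], [0, 0, 0, 2]]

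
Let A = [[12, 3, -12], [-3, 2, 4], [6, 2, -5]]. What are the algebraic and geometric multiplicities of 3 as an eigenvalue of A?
The characteristic polynomial is (x - 3)^3, so the factor x - 3 appears with exponent 3: the algebraic multiplicity is 3.

rank(A - 3I) = 1, so the eigenspace has dimension 3 - 1 = 2: the geometric multiplicity is 2.

Since 2 < 3, A is not diagonalizable.

algebraic multiplicity 3, geometric multiplicity 2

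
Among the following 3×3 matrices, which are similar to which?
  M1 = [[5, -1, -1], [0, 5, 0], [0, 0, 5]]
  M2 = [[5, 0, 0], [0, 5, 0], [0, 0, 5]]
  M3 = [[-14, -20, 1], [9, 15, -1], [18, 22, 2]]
3 classes: {M1}, {M2}, {M3}

Characteristic polynomials: χ_{M1} = (x - 5)^3, χ_{M2} = (x - 5)^3, χ_{M3} = (x - 4)^2(x + 5).

{M1}: invariant factors x - 5, (x - 5)^2.

{M2}: invariant factors x - 5, x - 5, x - 5.

{M3}: invariant factors (x - 4)^2(x + 5).

Matrices are similar if and only if their invariant-factor lists agree; the partition into similarity classes is {M1}, {M2}, {M3}.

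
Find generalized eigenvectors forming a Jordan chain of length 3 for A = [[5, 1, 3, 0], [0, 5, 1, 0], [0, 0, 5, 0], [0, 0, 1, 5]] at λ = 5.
We seek v_1 ∈ ker((A - 5I)^3) \ ker((A - 5I)^2), then set v_{i+1} = (A - 5I) v_i.

One such chain is v_1 = [[0, -1, 1, -1]]^T, v_2 = [[2, 1, 0, 1]]^T, v_3 = [[1, 0, 0, 0]]^T. Check: (A - 5I) v_3 = [[0, 0, 0, 0]]^T = 0.

v_1 = [[0, -1, 1, -1]]^T, v_2 = [[2, 1, 0, 1]]^T, v_3 = [[1, 0, 0, 0]]^T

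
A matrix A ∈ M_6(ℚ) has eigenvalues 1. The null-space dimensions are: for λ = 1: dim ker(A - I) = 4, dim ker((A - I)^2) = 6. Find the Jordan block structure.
Jordan blocks: (1, 2), (1, 2), (1, 1), (1, 1)

λ = 1: successive nullity increments [4, 2] count blocks of size ≥ k; block sizes are [2, 2, 1, 1].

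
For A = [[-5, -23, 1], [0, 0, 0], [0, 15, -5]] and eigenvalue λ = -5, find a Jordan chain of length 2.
We seek v_1 ∈ ker((A + 5I)^2) \ ker(A + 5I), then set v_{i+1} = (A + 5I) v_i.

One such chain is v_1 = [[0, 0, 1]]^T, v_2 = [[1, 0, 0]]^T. Check: (A + 5I) v_2 = [[0, 0, 0]]^T = 0.

v_1 = [[0, 0, 1]]^T, v_2 = [[1, 0, 0]]^T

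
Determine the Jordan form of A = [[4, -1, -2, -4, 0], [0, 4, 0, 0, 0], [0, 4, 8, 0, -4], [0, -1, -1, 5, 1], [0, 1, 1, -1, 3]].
J = [[4, 1, 0, 0, 0], [0, 4, 0, 0, 0], [0, 0, 4, 0, 0], [0, 0, 0, 6, 1], [0, 0, 0, 0, 6]]

The characteristic polynomial is det(xI - A) = (x - 6)^2(x - 4)^3, so the eigenvalues are 4 (algebraic multiplicity 3), 6 (algebraic multiplicity 2).

For λ = 4: rank(A - 4I) = 3, rank((A - 4I)^2) = 2. The eigenspace has dimension 5 - 3 = 2, so there are 2 Jordan blocks; the rank sequence gives block sizes [2, 1].

For λ = 6: rank(A - 6I) = 4, rank((A - 6I)^2) = 3. The eigenspace has dimension 5 - 4 = 1, so there is 1 Jordan block; the rank sequence gives block sizes [2].

Assembling the blocks gives the Jordan form J above.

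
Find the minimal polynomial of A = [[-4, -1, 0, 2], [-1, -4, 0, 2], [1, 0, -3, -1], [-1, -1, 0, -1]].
m_A(x) = (x + 3)^2

The characteristic polynomial factors as (x + 3)^4. The minimal polynomial is ∏(x - λ)^{k_λ} where k_λ is the size of the largest Jordan block at λ.

For λ = -3: rank(A + 3I) = 2, and the largest Jordan block has size 2 (the smallest k with rank((A + 3I)^k) = rank((A + 3I)^(k+1))).

So m_A(x) = (x + 3)^2.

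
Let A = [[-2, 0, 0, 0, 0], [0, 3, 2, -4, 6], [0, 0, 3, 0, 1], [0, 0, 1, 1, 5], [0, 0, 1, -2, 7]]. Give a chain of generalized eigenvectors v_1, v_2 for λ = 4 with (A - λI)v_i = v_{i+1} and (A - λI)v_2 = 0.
We seek v_1 ∈ ker((A - 4I)^2) \ ker(A - 4I), then set v_{i+1} = (A - 4I) v_i.

One such chain is v_1 = [[0, 2, 0, 1, 1]]^T, v_2 = [[0, 0, 1, 2, 1]]^T. Check: (A - 4I) v_2 = [[0, 0, 0, 0, 0]]^T = 0.

v_1 = [[0, 2, 0, 1, 1]]^T, v_2 = [[0, 0, 1, 2, 1]]^T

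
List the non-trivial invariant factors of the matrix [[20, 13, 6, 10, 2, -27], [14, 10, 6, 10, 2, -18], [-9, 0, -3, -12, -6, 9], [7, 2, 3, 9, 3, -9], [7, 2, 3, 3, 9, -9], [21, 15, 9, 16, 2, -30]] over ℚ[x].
x - 6, x^2(x - 6)^2(x + 3)

The Jordan structure of A has elementary divisors (x + 3), x^2, (x - 6)^2, (x - 6). Arranging the block sizes at each eigenvalue in decreasing order and taking row products gives the invariant factors.

Invariant factors (smallest first, each dividing the next): x - 6, x^2(x - 6)^2(x + 3).

Check: the last factor x^2(x - 6)^2(x + 3) is the minimal polynomial, and the product x^2(x - 6)^3(x + 3) is the characteristic polynomial.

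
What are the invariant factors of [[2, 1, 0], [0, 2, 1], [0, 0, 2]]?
(x - 2)^3

The Jordan structure of A has elementary divisors (x - 2)^3. Arranging the block sizes at each eigenvalue in decreasing order and taking row products gives the invariant factors.

Invariant factors (smallest first, each dividing the next): (x - 2)^3.

Check: the last factor (x - 2)^3 is the minimal polynomial, and the product (x - 2)^3 is the characteristic polynomial.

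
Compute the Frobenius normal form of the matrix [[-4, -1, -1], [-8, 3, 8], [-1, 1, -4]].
R = [[-5, 0, 0], [0, 0, 25], [0, 1, 0]]

The invariant factors of A (the non-unit diagonal entries of the Smith normal form of xI - A over ℚ[x]) are x + 5, (x - 5)(x + 5), each dividing the next. The characteristic polynomial is their product, (x - 5)(x + 5)^2.

The rational canonical form is the block-diagonal matrix of companion matrices C(f_i):
R = [[-5, 0, 0], [0, 0, 25], [0, 1, 0]].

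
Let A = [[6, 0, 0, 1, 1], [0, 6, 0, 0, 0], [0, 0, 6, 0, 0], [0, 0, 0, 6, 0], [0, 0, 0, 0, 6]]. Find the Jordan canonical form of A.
J = [[6, 1, 0, 0, 0], [0, 6, 0, 0, 0], [0, 0, 6, 0, 0], [0, 0, 0, 6, 0], [0, 0, 0, 0, 6]]

The characteristic polynomial is det(xI - A) = (x - 6)^5, so the eigenvalues are 6 (algebraic multiplicity 5).

For λ = 6: rank(A - 6I) = 1, rank((A - 6I)^2) = 0. The eigenspace has dimension 5 - 1 = 4, so there are 4 Jordan blocks; the rank sequence gives block sizes [2, 1, 1, 1].

Assembling the blocks gives the Jordan form J above.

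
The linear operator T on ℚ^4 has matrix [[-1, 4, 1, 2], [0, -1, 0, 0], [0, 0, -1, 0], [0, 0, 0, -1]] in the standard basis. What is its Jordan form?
J = [[-1, 1, 0, 0], [0, -1, 0, 0], [0, 0, -1, 0], [0, 0, 0, -1]]

The characteristic polynomial is det(xI - A) = (x + 1)^4, so the eigenvalues are -1 (algebraic multiplicity 4).

For λ = -1: rank(A + I) = 1, rank((A + I)^2) = 0. The eigenspace has dimension 4 - 1 = 3, so there are 3 Jordan blocks; the rank sequence gives block sizes [2, 1, 1].

Assembling the blocks gives the Jordan form J above.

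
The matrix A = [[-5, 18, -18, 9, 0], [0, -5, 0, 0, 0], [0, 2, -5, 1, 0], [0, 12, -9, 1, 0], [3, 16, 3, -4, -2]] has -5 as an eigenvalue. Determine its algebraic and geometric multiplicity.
algebraic multiplicity 2, geometric multiplicity 2

The characteristic polynomial is (x + 2)^3(x + 5)^2, so the factor x + 5 appears with exponent 2: the algebraic multiplicity is 2.

rank(A + 5I) = 3, so the eigenspace has dimension 5 - 3 = 2: the geometric multiplicity is 2.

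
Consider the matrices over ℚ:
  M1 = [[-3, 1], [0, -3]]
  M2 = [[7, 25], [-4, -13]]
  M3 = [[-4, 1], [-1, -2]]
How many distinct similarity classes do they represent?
Characteristic polynomials: χ_{M1} = (x + 3)^2, χ_{M2} = (x + 3)^2, χ_{M3} = (x + 3)^2.

{M1, M2, M3}: invariant factors (x + 3)^2.

Matrices are similar if and only if their invariant-factor lists agree; the partition into similarity classes is {M1, M2, M3}.

1 class: {M1, M2, M3}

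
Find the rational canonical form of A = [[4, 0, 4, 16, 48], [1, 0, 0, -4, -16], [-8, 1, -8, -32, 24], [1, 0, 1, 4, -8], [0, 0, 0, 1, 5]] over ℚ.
R = [[0, 0, 0, 0, 80], [1, 0, 0, 0, -16], [0, 1, 0, 0, 40], [0, 0, 1, 0, -8], [0, 0, 0, 1, 5]]

The invariant factors of A (the non-unit diagonal entries of the Smith normal form of xI - A over ℚ[x]) are (x - 5)(x^2 + 4)^2, each dividing the next. The characteristic polynomial is their product, (x - 5)(x^2 + 4)^2.

The rational canonical form is the block-diagonal matrix of companion matrices C(f_i):
R = [[0, 0, 0, 0, 80], [1, 0, 0, 0, -16], [0, 1, 0, 0, 40], [0, 0, 1, 0, -8], [0, 0, 0, 1, 5]].

Note the characteristic polynomial does not split into linear factors over ℚ, so A has no Jordan form over ℚ; the rational canonical form exists over any field.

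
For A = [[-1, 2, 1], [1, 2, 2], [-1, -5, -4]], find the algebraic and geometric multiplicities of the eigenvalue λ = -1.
algebraic multiplicity 3, geometric multiplicity 1

The characteristic polynomial is (x + 1)^3, so the factor x + 1 appears with exponent 3: the algebraic multiplicity is 3.

rank(A + I) = 2, so the eigenspace has dimension 3 - 2 = 1: the geometric multiplicity is 1.

Since 1 < 3, A is not diagonalizable.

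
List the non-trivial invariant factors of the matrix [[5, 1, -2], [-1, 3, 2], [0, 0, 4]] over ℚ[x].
x - 4, (x - 4)^2

The Jordan structure of A has elementary divisors (x - 4)^2, (x - 4). Arranging the block sizes at each eigenvalue in decreasing order and taking row products gives the invariant factors.

Invariant factors (smallest first, each dividing the next): x - 4, (x - 4)^2.

Check: the last factor (x - 4)^2 is the minimal polynomial, and the product (x - 4)^3 is the characteristic polynomial.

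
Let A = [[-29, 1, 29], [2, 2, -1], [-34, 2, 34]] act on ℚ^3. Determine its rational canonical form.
R = [[0, 0, 24], [1, 0, -10], [0, 1, 7]]

The invariant factors of A (the non-unit diagonal entries of the Smith normal form of xI - A over ℚ[x]) are (x - 6)(x^2 - x + 4), each dividing the next. The characteristic polynomial is their product, (x - 6)(x^2 - x + 4).

The rational canonical form is the block-diagonal matrix of companion matrices C(f_i):
R = [[0, 0, 24], [1, 0, -10], [0, 1, 7]].

Note the characteristic polynomial does not split into linear factors over ℚ, so A has no Jordan form over ℚ; the rational canonical form exists over any field.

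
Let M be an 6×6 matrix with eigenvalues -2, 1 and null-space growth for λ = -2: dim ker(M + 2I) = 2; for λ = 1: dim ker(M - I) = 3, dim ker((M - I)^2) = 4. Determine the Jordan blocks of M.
λ = -2: successive nullity increments [2] count blocks of size ≥ k; block sizes are [1, 1].
λ = 1: successive nullity increments [3, 1] count blocks of size ≥ k; block sizes are [2, 1, 1].

Jordan blocks: (-2, 1), (-2, 1), (1, 2), (1, 1), (1, 1)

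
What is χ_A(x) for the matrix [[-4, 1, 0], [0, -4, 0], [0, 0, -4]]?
χ_A(x) = (x + 4)^3

xI - A = [[x + 4, -1, 0], [0, x + 4, 0], [0, 0, x + 4]].

Expanding det(xI - A) along the first row:
det(xI - A) = + (x + 4)·det([[x + 4, 0], [0, x + 4]]) - (-1)·det([[0, 0], [0, x + 4]]) + (0)·det([[0, x + 4], [0, 0]]).

Evaluating gives χ_A(x) = x^3 + 12x^2 + 48x + 64 = (x + 4)^3.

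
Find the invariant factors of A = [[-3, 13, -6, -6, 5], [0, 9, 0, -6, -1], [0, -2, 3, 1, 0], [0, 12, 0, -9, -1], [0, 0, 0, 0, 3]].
The Jordan structure of A has elementary divisors (x + 3)^2, (x - 3)^3. Arranging the block sizes at each eigenvalue in decreasing order and taking row products gives the invariant factors.

Invariant factors (smallest first, each dividing the next): (x - 3)^3(x + 3)^2.

Check: the last factor (x - 3)^3(x + 3)^2 is the minimal polynomial, and the product (x - 3)^3(x + 3)^2 is the characteristic polynomial.

(x - 3)^3(x + 3)^2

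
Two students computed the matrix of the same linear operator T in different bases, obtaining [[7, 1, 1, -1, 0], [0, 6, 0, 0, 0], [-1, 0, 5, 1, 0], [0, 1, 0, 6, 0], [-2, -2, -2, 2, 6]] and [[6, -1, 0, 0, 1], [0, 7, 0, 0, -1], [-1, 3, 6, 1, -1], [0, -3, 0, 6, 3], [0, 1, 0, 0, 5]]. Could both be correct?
Yes.

Two matrices over a field are similar if and only if they have the same invariant factors.

Both A and B have characteristic polynomial (x - 6)^5 and minimal polynomial (x - 6)^2. Computing further, both have invariant factors x - 6, (x - 6)^2, (x - 6)^2. Hence A and B are similar.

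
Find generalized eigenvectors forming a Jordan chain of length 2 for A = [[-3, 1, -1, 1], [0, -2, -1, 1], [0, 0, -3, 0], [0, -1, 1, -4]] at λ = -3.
v_1 = [[2, 1, 0, -2]]^T, v_2 = [[-1, -1, 0, 1]]^T

We seek v_1 ∈ ker((A + 3I)^2) \ ker(A + 3I), then set v_{i+1} = (A + 3I) v_i.

One such chain is v_1 = [[2, 1, 0, -2]]^T, v_2 = [[-1, -1, 0, 1]]^T. Check: (A + 3I) v_2 = [[0, 0, 0, 0]]^T = 0.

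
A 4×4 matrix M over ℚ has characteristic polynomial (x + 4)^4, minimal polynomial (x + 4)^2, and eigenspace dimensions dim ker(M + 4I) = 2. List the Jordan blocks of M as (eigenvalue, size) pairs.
Jordan blocks: (-4, 2), (-4, 2)

λ = -4: algebraic multiplicity 4 (exponent in χ_M), largest block size 2 (exponent in m_M), 2 blocks (geometric multiplicity). These force block sizes [2, 2].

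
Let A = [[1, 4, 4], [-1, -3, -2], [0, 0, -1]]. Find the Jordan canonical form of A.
The characteristic polynomial is det(xI - A) = (x + 1)^3, so the eigenvalues are -1 (algebraic multiplicity 3).

For λ = -1: rank(A + I) = 1, rank((A + I)^2) = 0. The eigenspace has dimension 3 - 1 = 2, so there are 2 Jordan blocks; the rank sequence gives block sizes [2, 1].

Assembling the blocks gives the Jordan form J above.

J = [[-1, 1, 0], [0, -1, 0], [0, 0, -1]]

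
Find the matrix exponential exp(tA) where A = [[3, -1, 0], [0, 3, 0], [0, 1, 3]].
A has Jordan form J = [[3, 1, 0], [0, 3, 0], [0, 0, 3]] with A = PJP^{-1}, so e^{tA} = P e^{tJ} P^{-1}.

For a Jordan block J_k(λ), e^{tJ_k(λ)} = e^{λt} · (I + tN + t^2 N^2/2! + ... + t^{k-1} N^{k-1}/(k-1)!) where N is the nilpotent superdiagonal part.

Assembling the blocks and conjugating back gives the entries of e^{tA} as shown above.

e^{tA} = [[e^{3*t}, -t*e^{3*t}, 0], [0, e^{3*t}, 0], [0, t*e^{3*t}, e^{3*t}]]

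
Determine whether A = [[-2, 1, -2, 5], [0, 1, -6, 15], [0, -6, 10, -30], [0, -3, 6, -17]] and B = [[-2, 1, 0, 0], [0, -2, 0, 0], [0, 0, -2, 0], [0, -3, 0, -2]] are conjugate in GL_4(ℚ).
Yes.

Two matrices over a field are similar if and only if they have the same invariant factors.

Both A and B have characteristic polynomial (x + 2)^4 and minimal polynomial (x + 2)^2. Computing further, both have invariant factors x + 2, x + 2, (x + 2)^2. Hence A and B are similar.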